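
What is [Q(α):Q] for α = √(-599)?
[Q(α):Q] = 2

[Q(α):Q] equals the degree of the minimal polynomial of α. Here α^2 = -599 and x^2 + 599 is irreducible (d = -599 is squarefree, ≠ 1, hence not a square), so deg(m_α) = 2. Thus [Q(α):Q] = 2.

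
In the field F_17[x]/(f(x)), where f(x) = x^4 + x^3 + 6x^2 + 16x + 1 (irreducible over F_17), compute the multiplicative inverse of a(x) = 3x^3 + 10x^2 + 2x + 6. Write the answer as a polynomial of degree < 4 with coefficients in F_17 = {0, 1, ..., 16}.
a(x)^(-1) ≡ 15x^3 + 14x^2 + 10 (mod f(x))

Since f is irreducible over F_17, F_17[x]/(f) is a field and a(x) ≠ 0 has an inverse. Apply the extended Euclidean algorithm to f(x) and a(x) in F_17[x]: f(x) = (6x + 3)·a(x) + (15x^2 + 8x);  a(x) = (7x + 6)·(15x^2 + 8x) + (5x + 6);  (15x^2 + 8x) = (3x + 15)·(5x + 6) + (12). The last nonzero remainder is the constant 12 = gcd(f, a) in F_17. Back-substituting through the division chain expresses 12 = s(x)·a(x) + t(x)·f(x) with s(x) ≡ 10x^3 + 15x^2 + 1 (mod f), so (10x^3 + 15x^2 + 1)·a(x) ≡ 12 (mod f). Multiplying by 12^(-1) ≡ 10 in F_17 gives a(x)^(-1) ≡ 10·(10x^3 + 15x^2 + 1) ≡ 15x^3 + 14x^2 + 10 (mod f). Check: (3x^3 + 10x^2 + 2x + 6)·(15x^3 + 14x^2 + 10) = 11x^6 + 5x^5 + 12x^3 + 14x^2 + 3x + 9 ≡ 1 (mod x^4 + x^3 + 6x^2 + 16x + 1).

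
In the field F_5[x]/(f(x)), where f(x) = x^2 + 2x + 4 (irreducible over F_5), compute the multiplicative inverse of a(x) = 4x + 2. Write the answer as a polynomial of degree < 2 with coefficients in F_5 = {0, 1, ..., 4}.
a(x)^(-1) ≡ 3x + 2 (mod f(x))

Since f is irreducible over F_5, F_5[x]/(f) is a field and a(x) ≠ 0 has an inverse. Apply the extended Euclidean algorithm to f(x) and a(x) in F_5[x]: f(x) = (4x + 1)·a(x) + (2). The last nonzero remainder is the constant 2 = gcd(f, a) in F_5. Back-substituting through the division chain expresses 2 = s(x)·a(x) + t(x)·f(x) with s(x) ≡ x + 4 (mod f), so (x + 4)·a(x) ≡ 2 (mod f). Multiplying by 2^(-1) ≡ 3 in F_5 gives a(x)^(-1) ≡ 3·(x + 4) ≡ 3x + 2 (mod f). Check: (4x + 2)·(3x + 2) = 2x^2 + 4x + 4 ≡ 1 (mod x^2 + 2x + 4).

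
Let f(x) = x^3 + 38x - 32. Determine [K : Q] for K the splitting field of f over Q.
[K : Q] = 6

By the rational root test, any rational root of the monic integer polynomial f(x) = x^3 + 38x - 32 must be an integer dividing the constant term -32, i.e. one of ±{1, 2, 4, 8, 16, 32}. Evaluating: f(1) = 7, f(-1) = -71, f(2) = 52, f(-2) = -116, f(4) = 184, f(-4) = -248, f(8) = 784, f(-8) = -848, f(16) = 4672, f(-16) = -4736, f(32) = 33952, f(-32) = -34016; none is 0, so f has no rational root and is therefore irreducible over Q (a cubic with no linear factor over a field is irreducible). For an irreducible cubic, the Galois group is A_3 or S_3 according as the discriminant disc(f) = -4a^3 - 27b^2 = -4·(38)^3 - 27·(-32)^2 = -247136 is or is not a square in Q. Here disc(f) = -247136 is not a perfect square in Q, so the Galois group of f over Q is not contained in A_3 and must be all of S_3. The splitting field has degree |S_3| = 6 over Q, so [K : Q] = 6.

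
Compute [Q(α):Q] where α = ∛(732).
[Q(α):Q] = 3

The minimal polynomial of α is x^3 - 732, irreducible over Q since 732 is not a perfect cube (so x^3 - 732 has no rational root). Hence [Q(α):Q] = deg(m_α) = 3.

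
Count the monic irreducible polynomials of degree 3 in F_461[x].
There are 32657240 monic irreducible polynomials of degree 3 over F_461

Each element of F_{461^3} that lies in no proper subfield is a root of exactly one monic irreducible of degree 3 over F_461, and each such polynomial has 3 distinct roots in F_{461^3}. By Möbius inversion the count is N_461(3) = (1/3) Σ_{d|3} μ(3/d) · 461^d = (1/3)(μ(3)·461^1 + μ(1)·461^3) = 97971720/3 = 32657240.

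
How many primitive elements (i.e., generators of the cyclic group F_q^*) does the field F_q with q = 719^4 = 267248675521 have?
There are φ(267248675520) = 69712601088 primitive elements

F_q^* is cyclic of order q - 1 = 267248675520. A cyclic group of order m has exactly φ(m) generators. Here m = 267248675520 = 2^6 · 3^2 · 5 · 53 · 359 · 4877, so the number of primitive elements is φ(267248675520) = 69712601088.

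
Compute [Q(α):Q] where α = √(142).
[Q(α):Q] = 2

[Q(α):Q] equals the degree of the minimal polynomial of α. Here α^2 = 142 and x^2 - 142 is irreducible (d = 142 is squarefree, ≠ 1, hence not a square), so deg(m_α) = 2. Thus [Q(α):Q] = 2.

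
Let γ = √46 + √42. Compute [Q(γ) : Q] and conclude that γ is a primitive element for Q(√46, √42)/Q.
[Q(γ) : Q] = 4 (equivalently, Q(γ) = Q(√46, √42))

Obviously Q(γ) ⊆ Q(√46, √42), and [Q(√46, √42):Q] = 4 (since 46, 42 are distinct squarefree integers > 1 with 1932 not a perfect square). To show equality we compute the minimal polynomial of γ. From γ = √46 + √42: γ^2 = 46 + 2√(1932) + 42 = 88 + 2√(1932), so γ^2 - 88 = 2√(1932); squaring, (γ^2 - 88)^2 = 4·1932, i.e. γ^4 - 176γ^2 + 7744 - 7728 = 0, i.e. γ^4 - 176γ^2 + 16 = 0. So γ is a root of x^4 - 176x^2 + 16. This polynomial is irreducible over Q: it has no rational root (each ±√46 ± √42 is irrational), and any factorization into two quadratics over Q would force √(1932) ∈ Q (pairing opposite roots) or √46, √42 ∈ Q (other pairings), all impossible. Hence [Q(γ):Q] = 4 = [Q(√46, √42):Q], so Q(γ) = Q(√46, √42).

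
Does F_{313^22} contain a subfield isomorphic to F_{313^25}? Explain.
No: F_{313^25} is not a subfield of F_{313^22}

F_{p^m} embeds in F_{p^n} iff m | n. Here 25 ∤ 22 (since 22 = 0·25 + 22 with remainder 22 ≠ 0), so F_{313^25} is not a subfield of F_{313^22}. Equivalently: if it were, the tower law would give 25 = [F_{313^25}:F_313] dividing [F_{313^22}:F_313] = 22, contradiction.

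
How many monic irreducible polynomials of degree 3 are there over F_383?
There are 18727168 monic irreducible polynomials of degree 3 over F_383

Each element of F_{383^3} that lies in no proper subfield is a root of exactly one monic irreducible of degree 3 over F_383, and each such polynomial has 3 distinct roots in F_{383^3}. By Möbius inversion the count is N_383(3) = (1/3) Σ_{d|3} μ(3/d) · 383^d = (1/3)(μ(3)·383^1 + μ(1)·383^3) = 56181504/3 = 18727168.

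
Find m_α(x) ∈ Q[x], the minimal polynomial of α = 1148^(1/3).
m_α(x) = x^3 - 1148

α satisfies α^3 = 1148, so x^3 - 1148 annihilates α. By the rational root test, a rational root p/q (in lowest terms) of x^3 - 1148 would satisfy p^3 = 1148 q^3, forcing q = 1 and p^3 = 1148; but 1148 is not a perfect cube, contradiction. A monic cubic over Q with no rational root is irreducible (any nontrivial factorization would include a linear factor). Hence x^3 - 1148 is the minimal polynomial of α, and in particular [Q(α):Q] = 3.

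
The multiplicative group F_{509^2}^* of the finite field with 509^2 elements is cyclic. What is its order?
|F_{509^2}^*| = 259080

F_{509^2} has 509^2 = 259081 elements; its multiplicative group consists of all nonzero elements, so |F_{509^2}^*| = 259081 - 1 = 259080. (It is cyclic since any finite subgroup of the multiplicative group of a field is cyclic.)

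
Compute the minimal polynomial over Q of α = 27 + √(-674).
m_α(x) = x^2 - 54x + 1403

From α - 27 = √(-674), squaring gives (α - 27)^2 = -674, i.e. α^2 - 54α + 729 = -674, so α^2 - 54α + 1403 = 0. The discriminant of x^2 - 54x + 1403 is (-54)^2 - 4·(1403) = 2916 - 5612 = -2696, and 4·(-674) is not a perfect square in Q since -674 is squarefree and ≠ 1. Hence x^2 - 54x + 1403 is irreducible over Q and is the minimal polynomial of α.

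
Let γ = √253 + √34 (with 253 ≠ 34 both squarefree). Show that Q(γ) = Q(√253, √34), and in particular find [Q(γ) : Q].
[Q(γ) : Q] = 4 (equivalently, Q(γ) = Q(√253, √34))

Obviously Q(γ) ⊆ Q(√253, √34), and [Q(√253, √34):Q] = 4 (since 253, 34 are distinct squarefree integers > 1 with 8602 not a perfect square). To show equality we compute the minimal polynomial of γ. From γ = √253 + √34: γ^2 = 253 + 2√(8602) + 34 = 287 + 2√(8602), so γ^2 - 287 = 2√(8602); squaring, (γ^2 - 287)^2 = 4·8602, i.e. γ^4 - 574γ^2 + 82369 - 34408 = 0, i.e. γ^4 - 574γ^2 + 47961 = 0. So γ is a root of x^4 - 574x^2 + 47961. This polynomial is irreducible over Q: it has no rational root (each ±√253 ± √34 is irrational), and any factorization into two quadratics over Q would force √(8602) ∈ Q (pairing opposite roots) or √253, √34 ∈ Q (other pairings), all impossible. Hence [Q(γ):Q] = 4 = [Q(√253, √34):Q], so Q(γ) = Q(√253, √34).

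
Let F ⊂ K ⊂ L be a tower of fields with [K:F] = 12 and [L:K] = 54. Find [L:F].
[L:F] = 648

The tower law says that for any tower of field extensions F ⊂ K ⊂ L with finite degrees, [L:F] = [L:K] · [K:F]. Here this gives [L:F] = 54 · 12 = 648.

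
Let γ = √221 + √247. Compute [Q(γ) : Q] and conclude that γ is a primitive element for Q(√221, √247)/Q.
[Q(γ) : Q] = 4 (equivalently, Q(γ) = Q(√221, √247))

Obviously Q(γ) ⊆ Q(√221, √247), and [Q(√221, √247):Q] = 4 (since 221, 247 are distinct squarefree integers > 1 with 54587 not a perfect square). To show equality we compute the minimal polynomial of γ. From γ = √221 + √247: γ^2 = 221 + 2√(54587) + 247 = 468 + 2√(54587), so γ^2 - 468 = 2√(54587); squaring, (γ^2 - 468)^2 = 4·54587, i.e. γ^4 - 936γ^2 + 219024 - 218348 = 0, i.e. γ^4 - 936γ^2 + 676 = 0. So γ is a root of x^4 - 936x^2 + 676. This polynomial is irreducible over Q: it has no rational root (each ±√221 ± √247 is irrational), and any factorization into two quadratics over Q would force √(54587) ∈ Q (pairing opposite roots) or √221, √247 ∈ Q (other pairings), all impossible. Hence [Q(γ):Q] = 4 = [Q(√221, √247):Q], so Q(γ) = Q(√221, √247).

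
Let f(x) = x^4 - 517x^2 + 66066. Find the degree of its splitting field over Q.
[K : Q] = 4

Solving the quadratic in x^2: x^2 = (517 ± √(517^2 - 4·66066))/2 = (517 ± √3025)/2 = (517 ± 55)/2, giving x^2 = 231 or x^2 = 286. So f(x) = (x^2 - 231)(x^2 - 286) and the roots of f are ±√231, ±√286. Hence the splitting field is K = Q(√231, √286). Since 231 and 286 are distinct squarefree integers > 1, their product 66066 is not a perfect square, so √286 ∉ Q(√231). By the tower law [K:Q] = [Q(√231,√286):Q(√231)] · [Q(√231):Q] = 2 · 2 = 4.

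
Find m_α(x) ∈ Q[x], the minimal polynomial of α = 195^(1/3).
m_α(x) = x^3 - 195

α satisfies α^3 = 195, so x^3 - 195 annihilates α. By the rational root test, a rational root p/q (in lowest terms) of x^3 - 195 would satisfy p^3 = 195 q^3, forcing q = 1 and p^3 = 195; but 195 is not a perfect cube, contradiction. A monic cubic over Q with no rational root is irreducible (any nontrivial factorization would include a linear factor). Hence x^3 - 195 is the minimal polynomial of α, and in particular [Q(α):Q] = 3.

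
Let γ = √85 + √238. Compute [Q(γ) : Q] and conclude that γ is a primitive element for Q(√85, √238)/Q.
[Q(γ) : Q] = 4 (equivalently, Q(γ) = Q(√85, √238))

Obviously Q(γ) ⊆ Q(√85, √238), and [Q(√85, √238):Q] = 4 (since 85, 238 are distinct squarefree integers > 1 with 20230 not a perfect square). To show equality we compute the minimal polynomial of γ. From γ = √85 + √238: γ^2 = 85 + 2√(20230) + 238 = 323 + 2√(20230), so γ^2 - 323 = 2√(20230); squaring, (γ^2 - 323)^2 = 4·20230, i.e. γ^4 - 646γ^2 + 104329 - 80920 = 0, i.e. γ^4 - 646γ^2 + 23409 = 0. So γ is a root of x^4 - 646x^2 + 23409. This polynomial is irreducible over Q: it has no rational root (each ±√85 ± √238 is irrational), and any factorization into two quadratics over Q would force √(20230) ∈ Q (pairing opposite roots) or √85, √238 ∈ Q (other pairings), all impossible. Hence [Q(γ):Q] = 4 = [Q(√85, √238):Q], so Q(γ) = Q(√85, √238).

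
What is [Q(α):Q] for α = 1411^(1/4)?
[Q(α):Q] = 4

α is a root of x^4 - 1411. By Eisenstein's criterion at the prime p = 17 (which divides the constant term 1411 but p^2 = 289 does not, since 1411 is squarefree), x^4 - 1411 is irreducible over Q. Hence [Q(α):Q] = 4.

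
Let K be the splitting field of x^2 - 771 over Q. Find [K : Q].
[K : Q] = 2

f(x) = x^2 - 771 factors as (x - √771)(x + √771). The splitting field is K = Q(√771). Since 771 is squarefree and > 1, it is not a perfect square, so x^2 - 771 is irreducible over Q and [Q(√771) : Q] = 2. Hence [K : Q] = 2.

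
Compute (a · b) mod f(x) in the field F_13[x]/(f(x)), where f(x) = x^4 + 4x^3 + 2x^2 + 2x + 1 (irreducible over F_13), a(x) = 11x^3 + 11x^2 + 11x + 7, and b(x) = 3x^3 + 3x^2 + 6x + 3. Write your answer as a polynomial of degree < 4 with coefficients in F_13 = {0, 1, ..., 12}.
a · b ≡ 4x^3 + x^2 + x + 3 (mod f(x))

Multiply in F_13[x]: a(x)·b(x) = (11x^3 + 11x^2 + 11x + 7)·(3x^3 + 3x^2 + 6x + 3) = 7x^6 + x^5 + 2x^4 + 10x^3 + 3x^2 + 10x + 8. This has degree ≥ 4, so divide by f(x) over F_13: 7x^6 + x^5 + 2x^4 + 10x^3 + 3x^2 + 10x + 8 = (7x^2 + 12x + 5)·(x^4 + 4x^3 + 2x^2 + 2x + 1) + (4x^3 + x^2 + x + 3). Hence a·b ≡ 4x^3 + x^2 + x + 3 (mod f). (F_13[x]/(f) is a field with 13^4 = 28561 elements since f is irreducible of degree 4.)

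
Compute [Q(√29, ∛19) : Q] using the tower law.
[Q(√29, ∛19) : Q] = 6

Let L = Q(√29, ∛19). Since Q(√29) ⊂ L and [Q(√29):Q] = 2, the tower law gives 2 | [L:Q]. Likewise Q(∛19) ⊂ L with [Q(∛19):Q] = 3 (because 19 is not a perfect cube), so 3 | [L:Q]. As gcd(2,3) = 1, [L:Q] is divisible by 6. Conversely L is generated over Q by √29 and ∛19, so [L:Q] ≤ 2·3 = 6. Therefore [Q(√29, ∛19) : Q] = 6.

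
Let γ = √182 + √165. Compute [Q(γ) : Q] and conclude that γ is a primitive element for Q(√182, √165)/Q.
[Q(γ) : Q] = 4 (equivalently, Q(γ) = Q(√182, √165))

Obviously Q(γ) ⊆ Q(√182, √165), and [Q(√182, √165):Q] = 4 (since 182, 165 are distinct squarefree integers > 1 with 30030 not a perfect square). To show equality we compute the minimal polynomial of γ. From γ = √182 + √165: γ^2 = 182 + 2√(30030) + 165 = 347 + 2√(30030), so γ^2 - 347 = 2√(30030); squaring, (γ^2 - 347)^2 = 4·30030, i.e. γ^4 - 694γ^2 + 120409 - 120120 = 0, i.e. γ^4 - 694γ^2 + 289 = 0. So γ is a root of x^4 - 694x^2 + 289. This polynomial is irreducible over Q: it has no rational root (each ±√182 ± √165 is irrational), and any factorization into two quadratics over Q would force √(30030) ∈ Q (pairing opposite roots) or √182, √165 ∈ Q (other pairings), all impossible. Hence [Q(γ):Q] = 4 = [Q(√182, √165):Q], so Q(γ) = Q(√182, √165).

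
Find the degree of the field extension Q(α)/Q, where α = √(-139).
[Q(α):Q] = 2

[Q(α):Q] equals the degree of the minimal polynomial of α. Here α^2 = -139 and x^2 + 139 is irreducible (d = -139 is squarefree, ≠ 1, hence not a square), so deg(m_α) = 2. Thus [Q(α):Q] = 2.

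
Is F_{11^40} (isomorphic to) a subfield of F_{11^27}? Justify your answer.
No: F_{11^40} is not a subfield of F_{11^27}

F_{p^m} embeds in F_{p^n} iff m | n. Here 40 ∤ 27 (since 27 = 0·40 + 27 with remainder 27 ≠ 0), so F_{11^40} is not a subfield of F_{11^27}. Equivalently: if it were, the tower law would give 40 = [F_{11^40}:F_11] dividing [F_{11^27}:F_11] = 27, contradiction.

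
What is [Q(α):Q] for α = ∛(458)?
[Q(α):Q] = 3

The minimal polynomial of α is x^3 - 458, irreducible over Q since 458 is not a perfect cube (so x^3 - 458 has no rational root). Hence [Q(α):Q] = deg(m_α) = 3.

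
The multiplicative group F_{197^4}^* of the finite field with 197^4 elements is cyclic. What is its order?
|F_{197^4}^*| = 1506138480

F_{197^4} has 197^4 = 1506138481 elements; its multiplicative group consists of all nonzero elements, so |F_{197^4}^*| = 1506138481 - 1 = 1506138480. (It is cyclic since any finite subgroup of the multiplicative group of a field is cyclic.)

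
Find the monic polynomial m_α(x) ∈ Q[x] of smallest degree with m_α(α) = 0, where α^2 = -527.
m_α(x) = x^2 + 527

α satisfies α^2 + 527 = 0, so x^2 + 527 annihilates α. Since d = -527 is squarefree and ≠ 1, it is not a perfect square in Q, so x^2 + 527 has no rational root and is therefore irreducible over Q (a degree-2 polynomial over a field is irreducible iff it has no root). Hence m_α(x) = x^2 + 527.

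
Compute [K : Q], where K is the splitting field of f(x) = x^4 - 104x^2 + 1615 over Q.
[K : Q] = 4

Solving the quadratic in x^2: x^2 = (104 ± √(104^2 - 4·1615))/2 = (104 ± √4356)/2 = (104 ± 66)/2, giving x^2 = 19 or x^2 = 85. So f(x) = (x^2 - 19)(x^2 - 85) and the roots of f are ±√19, ±√85. Hence the splitting field is K = Q(√19, √85). Since 19 and 85 are distinct squarefree integers > 1, their product 1615 is not a perfect square, so √85 ∉ Q(√19). By the tower law [K:Q] = [Q(√19,√85):Q(√19)] · [Q(√19):Q] = 2 · 2 = 4.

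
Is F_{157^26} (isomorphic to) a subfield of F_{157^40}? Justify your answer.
No: F_{157^26} is not a subfield of F_{157^40}

F_{p^m} embeds in F_{p^n} iff m | n. Here 26 ∤ 40 (since 40 = 1·26 + 14 with remainder 14 ≠ 0), so F_{157^26} is not a subfield of F_{157^40}. Equivalently: if it were, the tower law would give 26 = [F_{157^26}:F_157] dividing [F_{157^40}:F_157] = 40, contradiction.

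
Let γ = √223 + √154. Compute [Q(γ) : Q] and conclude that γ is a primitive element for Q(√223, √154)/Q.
[Q(γ) : Q] = 4 (equivalently, Q(γ) = Q(√223, √154))

Obviously Q(γ) ⊆ Q(√223, √154), and [Q(√223, √154):Q] = 4 (since 223, 154 are distinct squarefree integers > 1 with 34342 not a perfect square). To show equality we compute the minimal polynomial of γ. From γ = √223 + √154: γ^2 = 223 + 2√(34342) + 154 = 377 + 2√(34342), so γ^2 - 377 = 2√(34342); squaring, (γ^2 - 377)^2 = 4·34342, i.e. γ^4 - 754γ^2 + 142129 - 137368 = 0, i.e. γ^4 - 754γ^2 + 4761 = 0. So γ is a root of x^4 - 754x^2 + 4761. This polynomial is irreducible over Q: it has no rational root (each ±√223 ± √154 is irrational), and any factorization into two quadratics over Q would force √(34342) ∈ Q (pairing opposite roots) or √223, √154 ∈ Q (other pairings), all impossible. Hence [Q(γ):Q] = 4 = [Q(√223, √154):Q], so Q(γ) = Q(√223, √154).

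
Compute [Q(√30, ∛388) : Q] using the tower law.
[Q(√30, ∛388) : Q] = 6

Let L = Q(√30, ∛388). Since Q(√30) ⊂ L and [Q(√30):Q] = 2, the tower law gives 2 | [L:Q]. Likewise Q(∛388) ⊂ L with [Q(∛388):Q] = 3 (because 388 is not a perfect cube), so 3 | [L:Q]. As gcd(2,3) = 1, [L:Q] is divisible by 6. Conversely L is generated over Q by √30 and ∛388, so [L:Q] ≤ 2·3 = 6. Therefore [Q(√30, ∛388) : Q] = 6.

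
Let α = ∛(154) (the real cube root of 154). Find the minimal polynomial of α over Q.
m_α(x) = x^3 - 154

α satisfies α^3 = 154, so x^3 - 154 annihilates α. By the rational root test, a rational root p/q (in lowest terms) of x^3 - 154 would satisfy p^3 = 154 q^3, forcing q = 1 and p^3 = 154; but 154 is not a perfect cube, contradiction. A monic cubic over Q with no rational root is irreducible (any nontrivial factorization would include a linear factor). Hence x^3 - 154 is the minimal polynomial of α, and in particular [Q(α):Q] = 3.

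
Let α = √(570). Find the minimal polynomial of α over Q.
m_α(x) = x^2 - 570

α satisfies α^2 - 570 = 0, so x^2 - 570 annihilates α. Since d = 570 is squarefree and ≠ 1, it is not a perfect square in Q, so x^2 - 570 has no rational root and is therefore irreducible over Q (a degree-2 polynomial over a field is irreducible iff it has no root). Hence m_α(x) = x^2 - 570.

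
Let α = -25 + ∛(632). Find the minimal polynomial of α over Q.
m_α(x) = x^3 + 75x^2 + 1875x + 14993

Set β = α + 25 = ∛(632), so β^3 = 632. Then (α + 25)^3 - 632 = 0, i.e. α is a root of g(x) = (x + 25)^3 - 632 = x^3 + 75x^2 + 1875x + 14993. Since g(x) = h(x + 25) where h(x) = x^3 - 632, and h is irreducible over Q (because 632 is not a perfect cube, so h has no rational root, and a monic cubic with no rational root is irreducible), g is also irreducible (irreducibility is preserved under the substitution x → x + 25). Hence m_α(x) = x^3 + 75x^2 + 1875x + 14993.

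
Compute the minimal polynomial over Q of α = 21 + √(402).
m_α(x) = x^2 - 42x + 39

From α - 21 = √(402), squaring gives (α - 21)^2 = 402, i.e. α^2 - 42α + 441 = 402, so α^2 - 42α + 39 = 0. The discriminant of x^2 - 42x + 39 is (-42)^2 - 4·(39) = 1764 - 156 = 1608, and 4·(402) is not a perfect square in Q since 402 is squarefree and ≠ 1. Hence x^2 - 42x + 39 is irreducible over Q and is the minimal polynomial of α.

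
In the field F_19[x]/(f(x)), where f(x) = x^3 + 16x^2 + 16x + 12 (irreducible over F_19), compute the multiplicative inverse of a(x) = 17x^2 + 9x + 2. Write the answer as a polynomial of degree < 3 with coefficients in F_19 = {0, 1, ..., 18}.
a(x)^(-1) ≡ 12x + 18 (mod f(x))

Since f is irreducible over F_19, F_19[x]/(f) is a field and a(x) ≠ 0 has an inverse. Apply the extended Euclidean algorithm to f(x) and a(x) in F_19[x]: f(x) = (9x + 4)·a(x) + (4). The last nonzero remainder is the constant 4 = gcd(f, a) in F_19. Back-substituting through the division chain expresses 4 = s(x)·a(x) + t(x)·f(x) with s(x) ≡ 10x + 15 (mod f), so (10x + 15)·a(x) ≡ 4 (mod f). Multiplying by 4^(-1) ≡ 5 in F_19 gives a(x)^(-1) ≡ 5·(10x + 15) ≡ 12x + 18 (mod f). Check: (17x^2 + 9x + 2)·(12x + 18) = 14x^3 + 15x^2 + 15x + 17 ≡ 1 (mod x^3 + 16x^2 + 16x + 12).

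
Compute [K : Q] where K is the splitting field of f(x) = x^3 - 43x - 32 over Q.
[K : Q] = 6

By the rational root test, any rational root of the monic integer polynomial f(x) = x^3 - 43x - 32 must be an integer dividing the constant term -32, i.e. one of ±{1, 2, 4, 8, 16, 32}. Evaluating: f(1) = -74, f(-1) = 10, f(2) = -110, f(-2) = 46, f(4) = -140, f(-4) = 76, f(8) = 136, f(-8) = -200, f(16) = 3376, f(-16) = -3440, f(32) = 31360, f(-32) = -31424; none is 0, so f has no rational root and is therefore irreducible over Q (a cubic with no linear factor over a field is irreducible). For an irreducible cubic, the Galois group is A_3 or S_3 according as the discriminant disc(f) = -4a^3 - 27b^2 = -4·(-43)^3 - 27·(-32)^2 = 290380 is or is not a square in Q. Here disc(f) = 290380 is not a perfect square in Q, so the Galois group of f over Q is not contained in A_3 and must be all of S_3. The splitting field has degree |S_3| = 6 over Q, so [K : Q] = 6.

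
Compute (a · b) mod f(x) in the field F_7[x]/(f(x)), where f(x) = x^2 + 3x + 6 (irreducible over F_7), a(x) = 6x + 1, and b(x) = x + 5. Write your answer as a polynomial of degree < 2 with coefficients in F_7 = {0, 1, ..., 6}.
a · b ≡ 6x + 4 (mod f(x))

Multiply in F_7[x]: a(x)·b(x) = (6x + 1)·(x + 5) = 6x^2 + 3x + 5. This has degree ≥ 2, so divide by f(x) over F_7: 6x^2 + 3x + 5 = (6)·(x^2 + 3x + 6) + (6x + 4). Hence a·b ≡ 6x + 4 (mod f). (F_7[x]/(f) is a field with 7^2 = 49 elements since f is irreducible of degree 2.)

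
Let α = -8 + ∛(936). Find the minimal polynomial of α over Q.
m_α(x) = x^3 + 24x^2 + 192x - 424

Set β = α + 8 = ∛(936), so β^3 = 936. Then (α + 8)^3 - 936 = 0, i.e. α is a root of g(x) = (x + 8)^3 - 936 = x^3 + 24x^2 + 192x - 424. Since g(x) = h(x + 8) where h(x) = x^3 - 936, and h is irreducible over Q (because 936 is not a perfect cube, so h has no rational root, and a monic cubic with no rational root is irreducible), g is also irreducible (irreducibility is preserved under the substitution x → x + 8). Hence m_α(x) = x^3 + 24x^2 + 192x - 424.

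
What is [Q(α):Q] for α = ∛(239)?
[Q(α):Q] = 3

The minimal polynomial of α is x^3 - 239, irreducible over Q since 239 is not a perfect cube (so x^3 - 239 has no rational root). Hence [Q(α):Q] = deg(m_α) = 3.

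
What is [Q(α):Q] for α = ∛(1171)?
[Q(α):Q] = 3

The minimal polynomial of α is x^3 - 1171, irreducible over Q since 1171 is not a perfect cube (so x^3 - 1171 has no rational root). Hence [Q(α):Q] = deg(m_α) = 3.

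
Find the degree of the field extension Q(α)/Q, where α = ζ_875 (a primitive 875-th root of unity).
[Q(α):Q] = 600

The minimal polynomial of ζ_875 over Q is the 875-th cyclotomic polynomial Φ_875(x), which is irreducible over Q and has degree φ(875) = 600. Hence [Q(α):Q] = φ(875) = 600.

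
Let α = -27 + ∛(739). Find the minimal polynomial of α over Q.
m_α(x) = x^3 + 81x^2 + 2187x + 18944

Set β = α + 27 = ∛(739), so β^3 = 739. Then (α + 27)^3 - 739 = 0, i.e. α is a root of g(x) = (x + 27)^3 - 739 = x^3 + 81x^2 + 2187x + 18944. Since g(x) = h(x + 27) where h(x) = x^3 - 739, and h is irreducible over Q (because 739 is not a perfect cube, so h has no rational root, and a monic cubic with no rational root is irreducible), g is also irreducible (irreducibility is preserved under the substitution x → x + 27). Hence m_α(x) = x^3 + 81x^2 + 2187x + 18944.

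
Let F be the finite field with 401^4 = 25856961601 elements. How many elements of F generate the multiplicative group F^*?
There are φ(25856961600) = 6325862400 primitive elements

F_q^* is cyclic of order q - 1 = 25856961600. A cyclic group of order m has exactly φ(m) generators. Here m = 25856961600 = 2^6 · 3 · 5^2 · 37 · 41 · 53 · 67, so the number of primitive elements is φ(25856961600) = 6325862400.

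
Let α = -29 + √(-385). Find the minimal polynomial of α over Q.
m_α(x) = x^2 + 58x + 1226

From α + 29 = √(-385), squaring gives (α + 29)^2 = -385, i.e. α^2 + 58α + 841 = -385, so α^2 + 58α + 1226 = 0. The discriminant of x^2 + 58x + 1226 is (58)^2 - 4·(1226) = 3364 - 4904 = -1540, and 4·(-385) is not a perfect square in Q since -385 is squarefree and ≠ 1. Hence x^2 + 58x + 1226 is irreducible over Q and is the minimal polynomial of α.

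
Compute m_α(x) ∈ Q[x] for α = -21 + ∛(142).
m_α(x) = x^3 + 63x^2 + 1323x + 9119

Set β = α + 21 = ∛(142), so β^3 = 142. Then (α + 21)^3 - 142 = 0, i.e. α is a root of g(x) = (x + 21)^3 - 142 = x^3 + 63x^2 + 1323x + 9119. Since g(x) = h(x + 21) where h(x) = x^3 - 142, and h is irreducible over Q (because 142 is not a perfect cube, so h has no rational root, and a monic cubic with no rational root is irreducible), g is also irreducible (irreducibility is preserved under the substitution x → x + 21). Hence m_α(x) = x^3 + 63x^2 + 1323x + 9119.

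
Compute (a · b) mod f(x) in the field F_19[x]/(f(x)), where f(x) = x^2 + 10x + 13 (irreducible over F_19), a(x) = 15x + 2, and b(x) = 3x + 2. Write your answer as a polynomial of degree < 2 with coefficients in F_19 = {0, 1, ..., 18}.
a · b ≡ 4x + 8 (mod f(x))

Multiply in F_19[x]: a(x)·b(x) = (15x + 2)·(3x + 2) = 7x^2 + 17x + 4. This has degree ≥ 2, so divide by f(x) over F_19: 7x^2 + 17x + 4 = (7)·(x^2 + 10x + 13) + (4x + 8). Hence a·b ≡ 4x + 8 (mod f). (F_19[x]/(f) is a field with 19^2 = 361 elements since f is irreducible of degree 2.)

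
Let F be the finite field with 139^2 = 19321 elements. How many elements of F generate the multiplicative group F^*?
There are φ(19320) = 4224 primitive elements

F_q^* is cyclic of order q - 1 = 19320. A cyclic group of order m has exactly φ(m) generators. Here m = 19320 = 2^3 · 3 · 5 · 7 · 23, so the number of primitive elements is φ(19320) = 4224.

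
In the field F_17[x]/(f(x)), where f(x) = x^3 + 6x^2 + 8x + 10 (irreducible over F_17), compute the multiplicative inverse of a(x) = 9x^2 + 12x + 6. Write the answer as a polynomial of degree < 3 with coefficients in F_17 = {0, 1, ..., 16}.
a(x)^(-1) ≡ 16x^2 + 7x + 8 (mod f(x))

Since f is irreducible over F_17, F_17[x]/(f) is a field and a(x) ≠ 0 has an inverse. Apply the extended Euclidean algorithm to f(x) and a(x) in F_17[x]: f(x) = (2x + 15)·a(x) + (3x + 5);  a(x) = (3x + 16)·(3x + 5) + (11). The last nonzero remainder is the constant 11 = gcd(f, a) in F_17. Back-substituting through the division chain expresses 11 = s(x)·a(x) + t(x)·f(x) with s(x) ≡ 6x^2 + 9x + 3 (mod f), so (6x^2 + 9x + 3)·a(x) ≡ 11 (mod f). Multiplying by 11^(-1) ≡ 14 in F_17 gives a(x)^(-1) ≡ 14·(6x^2 + 9x + 3) ≡ 16x^2 + 7x + 8 (mod f). Check: (9x^2 + 12x + 6)·(16x^2 + 7x + 8) = 8x^4 + 14x^2 + 2x + 14 ≡ 1 (mod x^3 + 6x^2 + 8x + 10).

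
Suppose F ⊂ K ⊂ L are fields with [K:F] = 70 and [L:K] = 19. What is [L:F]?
[L:F] = 1330

The tower law says that for any tower of field extensions F ⊂ K ⊂ L with finite degrees, [L:F] = [L:K] · [K:F]. Here this gives [L:F] = 19 · 70 = 1330.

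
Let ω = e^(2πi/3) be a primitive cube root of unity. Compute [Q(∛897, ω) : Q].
[Q(∛897, ω) : Q] = 6

[Q(∛897):Q] = 3 (min poly x^3 - 897, irreducible since 897 is not a perfect cube). [Q(ω):Q] = 2 (min poly x^2 + x + 1). Since Q(∛897) ⊂ R and ω ∉ R, we have ω ∉ Q(∛897), so x^2 + x + 1 remains irreducible over Q(∛897) and [Q(∛897, ω) : Q(∛897)] = 2. By the tower law, [Q(∛897, ω) : Q] = 3 · 2 = 6. (In fact Q(∛897, ω) is the splitting field of x^3 - 897 over Q.)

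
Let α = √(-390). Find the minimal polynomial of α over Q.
m_α(x) = x^2 + 390

α satisfies α^2 + 390 = 0, so x^2 + 390 annihilates α. Since d = -390 is squarefree and ≠ 1, it is not a perfect square in Q, so x^2 + 390 has no rational root and is therefore irreducible over Q (a degree-2 polynomial over a field is irreducible iff it has no root). Hence m_α(x) = x^2 + 390.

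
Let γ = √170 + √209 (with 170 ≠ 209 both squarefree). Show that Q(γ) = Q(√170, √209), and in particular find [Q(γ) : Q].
[Q(γ) : Q] = 4 (equivalently, Q(γ) = Q(√170, √209))

Obviously Q(γ) ⊆ Q(√170, √209), and [Q(√170, √209):Q] = 4 (since 170, 209 are distinct squarefree integers > 1 with 35530 not a perfect square). To show equality we compute the minimal polynomial of γ. From γ = √170 + √209: γ^2 = 170 + 2√(35530) + 209 = 379 + 2√(35530), so γ^2 - 379 = 2√(35530); squaring, (γ^2 - 379)^2 = 4·35530, i.e. γ^4 - 758γ^2 + 143641 - 142120 = 0, i.e. γ^4 - 758γ^2 + 1521 = 0. So γ is a root of x^4 - 758x^2 + 1521. This polynomial is irreducible over Q: it has no rational root (each ±√170 ± √209 is irrational), and any factorization into two quadratics over Q would force √(35530) ∈ Q (pairing opposite roots) or √170, √209 ∈ Q (other pairings), all impossible. Hence [Q(γ):Q] = 4 = [Q(√170, √209):Q], so Q(γ) = Q(√170, √209).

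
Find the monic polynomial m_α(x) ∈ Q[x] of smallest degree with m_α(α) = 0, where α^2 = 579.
m_α(x) = x^2 - 579

α satisfies α^2 - 579 = 0, so x^2 - 579 annihilates α. Since d = 579 is squarefree and ≠ 1, it is not a perfect square in Q, so x^2 - 579 has no rational root and is therefore irreducible over Q (a degree-2 polynomial over a field is irreducible iff it has no root). Hence m_α(x) = x^2 - 579.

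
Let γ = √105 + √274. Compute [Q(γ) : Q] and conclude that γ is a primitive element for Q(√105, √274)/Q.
[Q(γ) : Q] = 4 (equivalently, Q(γ) = Q(√105, √274))

Obviously Q(γ) ⊆ Q(√105, √274), and [Q(√105, √274):Q] = 4 (since 105, 274 are distinct squarefree integers > 1 with 28770 not a perfect square). To show equality we compute the minimal polynomial of γ. From γ = √105 + √274: γ^2 = 105 + 2√(28770) + 274 = 379 + 2√(28770), so γ^2 - 379 = 2√(28770); squaring, (γ^2 - 379)^2 = 4·28770, i.e. γ^4 - 758γ^2 + 143641 - 115080 = 0, i.e. γ^4 - 758γ^2 + 28561 = 0. So γ is a root of x^4 - 758x^2 + 28561. This polynomial is irreducible over Q: it has no rational root (each ±√105 ± √274 is irrational), and any factorization into two quadratics over Q would force √(28770) ∈ Q (pairing opposite roots) or √105, √274 ∈ Q (other pairings), all impossible. Hence [Q(γ):Q] = 4 = [Q(√105, √274):Q], so Q(γ) = Q(√105, √274).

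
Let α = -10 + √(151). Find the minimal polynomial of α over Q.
m_α(x) = x^2 + 20x - 51

From α + 10 = √(151), squaring gives (α + 10)^2 = 151, i.e. α^2 + 20α + 100 = 151, so α^2 + 20α - 51 = 0. The discriminant of x^2 + 20x - 51 is (20)^2 - 4·(-51) = 400 + 204 = 604, and 4·(151) is not a perfect square in Q since 151 is squarefree and ≠ 1. Hence x^2 + 20x - 51 is irreducible over Q and is the minimal polynomial of α.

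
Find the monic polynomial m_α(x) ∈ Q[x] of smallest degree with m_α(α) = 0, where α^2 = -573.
m_α(x) = x^2 + 573

α satisfies α^2 + 573 = 0, so x^2 + 573 annihilates α. Since d = -573 is squarefree and ≠ 1, it is not a perfect square in Q, so x^2 + 573 has no rational root and is therefore irreducible over Q (a degree-2 polynomial over a field is irreducible iff it has no root). Hence m_α(x) = x^2 + 573.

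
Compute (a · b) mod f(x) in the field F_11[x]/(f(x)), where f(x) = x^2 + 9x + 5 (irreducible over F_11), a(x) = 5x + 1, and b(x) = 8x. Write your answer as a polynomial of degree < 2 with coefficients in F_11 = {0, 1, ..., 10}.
a · b ≡ 9 (mod f(x))

Multiply in F_11[x]: a(x)·b(x) = (5x + 1)·(8x) = 7x^2 + 8x. This has degree ≥ 2, so divide by f(x) over F_11: 7x^2 + 8x = (7)·(x^2 + 9x + 5) + (9). Hence a·b ≡ 9 (mod f). (F_11[x]/(f) is a field with 11^2 = 121 elements since f is irreducible of degree 2.)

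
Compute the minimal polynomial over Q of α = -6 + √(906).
m_α(x) = x^2 + 12x - 870

From α + 6 = √(906), squaring gives (α + 6)^2 = 906, i.e. α^2 + 12α + 36 = 906, so α^2 + 12α - 870 = 0. The discriminant of x^2 + 12x - 870 is (12)^2 - 4·(-870) = 144 + 3480 = 3624, and 4·(906) is not a perfect square in Q since 906 is squarefree and ≠ 1. Hence x^2 + 12x - 870 is irreducible over Q and is the minimal polynomial of α.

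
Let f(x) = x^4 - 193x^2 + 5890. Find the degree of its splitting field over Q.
[K : Q] = 4

Solving the quadratic in x^2: x^2 = (193 ± √(193^2 - 4·5890))/2 = (193 ± √13689)/2 = (193 ± 117)/2, giving x^2 = 155 or x^2 = 38. So f(x) = (x^2 - 155)(x^2 - 38) and the roots of f are ±√155, ±√38. Hence the splitting field is K = Q(√155, √38). Since 155 and 38 are distinct squarefree integers > 1, their product 5890 is not a perfect square, so √38 ∉ Q(√155). By the tower law [K:Q] = [Q(√155,√38):Q(√155)] · [Q(√155):Q] = 2 · 2 = 4.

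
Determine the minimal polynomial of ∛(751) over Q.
m_α(x) = x^3 - 751

α satisfies α^3 = 751, so x^3 - 751 annihilates α. By the rational root test, a rational root p/q (in lowest terms) of x^3 - 751 would satisfy p^3 = 751 q^3, forcing q = 1 and p^3 = 751; but 751 is not a perfect cube, contradiction. A monic cubic over Q with no rational root is irreducible (any nontrivial factorization would include a linear factor). Hence x^3 - 751 is the minimal polynomial of α, and in particular [Q(α):Q] = 3.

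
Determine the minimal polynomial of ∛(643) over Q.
m_α(x) = x^3 - 643

α satisfies α^3 = 643, so x^3 - 643 annihilates α. By the rational root test, a rational root p/q (in lowest terms) of x^3 - 643 would satisfy p^3 = 643 q^3, forcing q = 1 and p^3 = 643; but 643 is not a perfect cube, contradiction. A monic cubic over Q with no rational root is irreducible (any nontrivial factorization would include a linear factor). Hence x^3 - 643 is the minimal polynomial of α, and in particular [Q(α):Q] = 3.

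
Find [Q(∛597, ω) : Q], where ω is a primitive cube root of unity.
[Q(∛597, ω) : Q] = 6

[Q(∛597):Q] = 3 (min poly x^3 - 597, irreducible since 597 is not a perfect cube). [Q(ω):Q] = 2 (min poly x^2 + x + 1). Since Q(∛597) ⊂ R and ω ∉ R, we have ω ∉ Q(∛597), so x^2 + x + 1 remains irreducible over Q(∛597) and [Q(∛597, ω) : Q(∛597)] = 2. By the tower law, [Q(∛597, ω) : Q] = 3 · 2 = 6. (In fact Q(∛597, ω) is the splitting field of x^3 - 597 over Q.)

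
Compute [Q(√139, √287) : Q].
[Q(√139, √287) : Q] = 4

[Q(√139):Q] = 2 (min poly x^2 - 139, irreducible since 139 is squarefree > 1). For the top step, suppose √287 ∈ Q(√139), say √287 = c + d√139 with c, d ∈ Q. Squaring: 287 = c^2 + 139d^2 + 2cd√139. Since √139 ∉ Q this forces 2cd = 0. If d = 0 then √287 = c ∈ Q, contradicting 287 squarefree > 1. If c = 0 then 287 = 139d^2, so 139·287 = (139d)^2 is a perfect square in Q — but 139·287 = 39893 is not a perfect square (since 139 and 287 are distinct squarefree integers). Contradiction. Hence √287 ∉ Q(√139), so x^2 - 287 stays irreducible over Q(√139) and [Q(√139, √287) : Q(√139)] = 2. By the tower law, [Q(√139, √287) : Q] = 2 · 2 = 4.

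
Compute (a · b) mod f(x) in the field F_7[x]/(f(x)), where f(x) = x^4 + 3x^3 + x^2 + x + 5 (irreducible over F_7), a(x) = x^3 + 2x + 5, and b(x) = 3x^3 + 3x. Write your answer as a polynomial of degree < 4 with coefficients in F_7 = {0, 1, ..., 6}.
a · b ≡ 6x^3 + 2x^2 + 6x + 3 (mod f(x))

Multiply in F_7[x]: a(x)·b(x) = (x^3 + 2x + 5)·(3x^3 + 3x) = 3x^6 + 2x^4 + x^3 + 6x^2 + x. This has degree ≥ 4, so divide by f(x) over F_7: 3x^6 + 2x^4 + x^3 + 6x^2 + x = (3x^2 + 5x + 5)·(x^4 + 3x^3 + x^2 + x + 5) + (6x^3 + 2x^2 + 6x + 3). Hence a·b ≡ 6x^3 + 2x^2 + 6x + 3 (mod f). (F_7[x]/(f) is a field with 7^4 = 2401 elements since f is irreducible of degree 4.)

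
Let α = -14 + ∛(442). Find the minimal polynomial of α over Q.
m_α(x) = x^3 + 42x^2 + 588x + 2302

Set β = α + 14 = ∛(442), so β^3 = 442. Then (α + 14)^3 - 442 = 0, i.e. α is a root of g(x) = (x + 14)^3 - 442 = x^3 + 42x^2 + 588x + 2302. Since g(x) = h(x + 14) where h(x) = x^3 - 442, and h is irreducible over Q (because 442 is not a perfect cube, so h has no rational root, and a monic cubic with no rational root is irreducible), g is also irreducible (irreducibility is preserved under the substitution x → x + 14). Hence m_α(x) = x^3 + 42x^2 + 588x + 2302.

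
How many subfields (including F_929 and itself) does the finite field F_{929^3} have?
F_{929^3} has 2 subfields

The subfields of F_{p^n} are exactly the fields F_{p^d} for d | n (each is the fixed field of the unique index-d subgroup of Gal(F_{p^n}/F_p) ≅ Z/nZ). The divisors of n = 3 are {1, 3}, giving 2 subfields: F_{929^1}, F_{929^3}.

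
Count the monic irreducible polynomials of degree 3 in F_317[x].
There are 10618232 monic irreducible polynomials of degree 3 over F_317

Each element of F_{317^3} that lies in no proper subfield is a root of exactly one monic irreducible of degree 3 over F_317, and each such polynomial has 3 distinct roots in F_{317^3}. By Möbius inversion the count is N_317(3) = (1/3) Σ_{d|3} μ(3/d) · 317^d = (1/3)(μ(3)·317^1 + μ(1)·317^3) = 31854696/3 = 10618232.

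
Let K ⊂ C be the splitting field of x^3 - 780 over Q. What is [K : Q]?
[K : Q] = 6

The roots of x^3 - 780 are ∛780, ω∛780, ω^2∛780 where ω = e^(2πi/3) is a primitive cube root of unity, so K = Q(∛780, ω). Now [Q(∛780):Q] = 3 (since 780 is not a perfect cube, x^3 - 780 is irreducible) and [Q(ω):Q] = 2. Both 2 and 3 divide [K:Q], and [K:Q] ≤ 3·2 = 6, so [K:Q] = 6. (Equivalently: Q(∛780) ⊂ R but ω ∉ R, so [K : Q(∛780)] = 2.)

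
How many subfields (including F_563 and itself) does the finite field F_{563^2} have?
F_{563^2} has 2 subfields

The subfields of F_{p^n} are exactly the fields F_{p^d} for d | n (each is the fixed field of the unique index-d subgroup of Gal(F_{p^n}/F_p) ≅ Z/nZ). The divisors of n = 2 are {1, 2}, giving 2 subfields: F_{563^1}, F_{563^2}.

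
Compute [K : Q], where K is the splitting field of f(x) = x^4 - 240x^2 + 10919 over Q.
[K : Q] = 4

Solving the quadratic in x^2: x^2 = (240 ± √(240^2 - 4·10919))/2 = (240 ± √13924)/2 = (240 ± 118)/2, giving x^2 = 61 or x^2 = 179. So f(x) = (x^2 - 61)(x^2 - 179) and the roots of f are ±√61, ±√179. Hence the splitting field is K = Q(√61, √179). Since 61 and 179 are distinct squarefree integers > 1, their product 10919 is not a perfect square, so √179 ∉ Q(√61). By the tower law [K:Q] = [Q(√61,√179):Q(√61)] · [Q(√61):Q] = 2 · 2 = 4.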